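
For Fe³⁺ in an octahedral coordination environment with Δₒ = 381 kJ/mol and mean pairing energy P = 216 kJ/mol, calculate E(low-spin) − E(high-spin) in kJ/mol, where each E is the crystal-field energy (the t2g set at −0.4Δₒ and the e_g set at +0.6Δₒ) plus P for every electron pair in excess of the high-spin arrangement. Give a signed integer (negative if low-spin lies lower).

-330

Fe³⁺: group 8, so d-count = 8 − 3 = 5.
High-spin d⁵ fills as t2g^3 e_g^2 with CFSE 3(−0.4) + 2(+0.6) = 0.0Δₒ = 0 kJ/mol.
Low-spin: t2g^5 e_g^0, orbital CFSE = -2.0Δₒ = -762 kJ/mol; plus 2 excess pairs × P = +432 kJ/mol; total -330 kJ/mol.
E(LS) − E(HS) = -330 − (0) = -330 kJ/mol.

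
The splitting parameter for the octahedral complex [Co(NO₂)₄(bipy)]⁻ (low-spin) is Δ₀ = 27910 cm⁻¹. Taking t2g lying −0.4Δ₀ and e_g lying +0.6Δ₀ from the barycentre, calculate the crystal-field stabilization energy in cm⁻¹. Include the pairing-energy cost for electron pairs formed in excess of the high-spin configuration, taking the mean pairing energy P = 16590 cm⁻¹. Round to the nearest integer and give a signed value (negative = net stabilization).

-33804

Ligand charges: 4×(-1) from NO₂⁻ and 1×(+0) from bipy sum to -4; with overall charge -1, Co is +3.
Co³⁺: group 9, so d-count = 9 − 3 = 6.
Configuration: t2g^6 e_g^0.
CFSE(orbital) = 6×(-0.4Δ₀) + 0×(0.6Δ₀) = -2.4Δ₀; with Δ₀ = 27910 cm⁻¹ that is -66984 cm⁻¹.
High-spin d⁶ would be t2g^4 e_g^2 with 1 pair; low-spin has 3, so 2 excess pairs cost +2P = +33180 cm⁻¹.
Net CFSE = -66984 + 33180 = -33804 cm⁻¹.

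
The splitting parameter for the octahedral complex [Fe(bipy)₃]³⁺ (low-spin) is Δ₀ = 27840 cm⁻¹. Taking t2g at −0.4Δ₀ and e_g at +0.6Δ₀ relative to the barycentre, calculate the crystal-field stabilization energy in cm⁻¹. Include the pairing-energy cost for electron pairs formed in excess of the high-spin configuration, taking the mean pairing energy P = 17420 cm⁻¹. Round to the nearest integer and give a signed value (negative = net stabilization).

bipy is neutral, so the +3 overall charge sits on Fe: oxidation state +3.
Fe is in group 8, so Fe³⁺ is d⁵ (8 − 3 = 5).
Electron filling gives t2g^5 e_g^0.
Orbital CFSE = 5(-0.4) + 0(0.6) = -2.0Δ₀ = -2.0 × 27840 = -55680 cm⁻¹.
Pairing penalty: 2 pairs vs 0 in the high-spin reference → 2 extra × P = 34840 cm⁻¹.
Net CFSE = -55680 + 34840 = -20840 cm⁻¹.

-20840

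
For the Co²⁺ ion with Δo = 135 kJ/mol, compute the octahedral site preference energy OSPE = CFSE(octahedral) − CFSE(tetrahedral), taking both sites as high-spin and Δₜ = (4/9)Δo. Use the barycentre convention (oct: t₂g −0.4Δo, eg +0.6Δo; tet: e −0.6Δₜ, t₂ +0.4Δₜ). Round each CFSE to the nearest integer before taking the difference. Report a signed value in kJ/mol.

-36

Co is in group 9, so Co²⁺ is d⁷ (9 − 2 = 7).
Octahedral (high-spin): t2g^5 e_g^2, CFSE = 5(−0.4) + 2(+0.6) = -0.8Δo = -0.8 × 135 = -108 kJ/mol.
Tetrahedral: e^4 t2^3, CFSE = 4(−0.6) + 3(+0.4) = -1.2Δₜ = -1.2 × (4/9) × 135 = -72 kJ/mol.
OSPE = CFSE(oct) − CFSE(tet) = -108 − (-72) = -36 kJ/mol.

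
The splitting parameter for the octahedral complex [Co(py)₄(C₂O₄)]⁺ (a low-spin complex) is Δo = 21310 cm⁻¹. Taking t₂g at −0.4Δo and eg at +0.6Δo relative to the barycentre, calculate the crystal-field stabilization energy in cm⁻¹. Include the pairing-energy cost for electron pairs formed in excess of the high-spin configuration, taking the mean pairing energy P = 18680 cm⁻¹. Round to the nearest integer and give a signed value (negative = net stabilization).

Ligand charges: 4×(+0) from py and 1×(-2) from C₂O₄²⁻ sum to -2; with overall charge +1, Co is +3.
Co sits in group 9; removing 3 electrons leaves Co³⁺ with 9 − 3 = 6 d electrons.
The d⁶ electrons fill as t₂g⁶ eg⁰.
Orbital CFSE = 6(-0.4) + 0(0.6) = -2.4Δo = -2.4 × 21310 = -51144 cm⁻¹.
Relative to high-spin t₂g⁴ eg² (1 paired), the low-spin configuration has 2 additional pairs, contributing +2 × 18680 = +37360 cm⁻¹.
Overall CFSE = -51144 + 37360 = -13784 cm⁻¹.

-13784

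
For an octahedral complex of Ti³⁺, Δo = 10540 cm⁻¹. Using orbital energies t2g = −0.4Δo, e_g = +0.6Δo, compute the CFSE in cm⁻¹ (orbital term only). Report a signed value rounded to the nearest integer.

-4216

Ti is in group 4, so Ti³⁺ is d¹ (4 − 3 = 1).
For octahedral d¹ the high- and low-spin configurations coincide.
Configuration: t2g^1 e_g^0.
CFSE(orbital) = 1×(-0.4Δo) + 0×(0.6Δo) = -0.4Δo; with Δo = 10540 cm⁻¹ that is -4216 cm⁻¹.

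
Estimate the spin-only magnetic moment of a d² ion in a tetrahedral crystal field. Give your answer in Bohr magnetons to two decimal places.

Tetrahedral splitting is small, so the complex is high-spin.
Configuration: e^2 t2^0 → 2 unpaired electrons.
μ(spin-only) = √[2(2+2)] = √8 ≈ 2.83 Bohr magnetons.

2.83 Bohr magnetons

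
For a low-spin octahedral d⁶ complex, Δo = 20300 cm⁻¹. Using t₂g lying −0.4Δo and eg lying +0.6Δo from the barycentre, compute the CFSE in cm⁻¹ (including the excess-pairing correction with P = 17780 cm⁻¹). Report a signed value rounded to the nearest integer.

The d⁶ electrons fill as t₂g⁶ eg⁰.
The orbital stabilization is -2.4Δo = -2.4 × 20300 = -48720 cm⁻¹.
Pairing penalty: 3 pairs vs 1 in the high-spin reference → 2 extra × P = 35560 cm⁻¹.
Net CFSE = -48720 + 35560 = -13160 cm⁻¹.

-13160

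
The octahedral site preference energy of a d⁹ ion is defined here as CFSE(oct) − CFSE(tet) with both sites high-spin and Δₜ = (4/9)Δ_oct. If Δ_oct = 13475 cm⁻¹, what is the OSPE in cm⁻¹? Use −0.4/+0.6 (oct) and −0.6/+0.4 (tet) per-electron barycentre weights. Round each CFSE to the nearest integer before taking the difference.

-5689

In an octahedral site d⁹ (HS) is t2g^6 e_g^3, giving CFSE(oct) = -0.6Δ_oct = -8085 cm⁻¹.
Tetrahedral e^4 t2^5 gives -0.4Δₜ = -0.4 × (4/9) × 13475 = -2396 cm⁻¹.
OSPE = CFSE(oct) − CFSE(tet) = -8085 − (-2396) = -5689 cm⁻¹.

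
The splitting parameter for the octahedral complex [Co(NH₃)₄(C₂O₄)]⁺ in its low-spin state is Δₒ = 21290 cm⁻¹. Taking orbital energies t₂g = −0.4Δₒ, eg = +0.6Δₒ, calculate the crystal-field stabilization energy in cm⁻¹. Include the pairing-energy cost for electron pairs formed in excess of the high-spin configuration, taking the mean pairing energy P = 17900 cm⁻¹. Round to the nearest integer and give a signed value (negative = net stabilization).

Ligand charges: 4×(+0) from NH₃ and 1×(-2) from C₂O₄²⁻ sum to -2; with overall charge +1, Co is +3.
Co³⁺: group 9, so d-count = 9 − 3 = 6.
The d⁶ electrons fill as t₂g⁶ eg⁰.
Orbital CFSE = 6(-0.4) + 0(0.6) = -2.4Δₒ = -2.4 × 21290 = -51096 cm⁻¹.
High-spin d⁶ would be t₂g⁴ eg² with 1 pair; low-spin has 3, so 2 excess pairs cost +2P = +35800 cm⁻¹.
Overall CFSE = -51096 + 35800 = -15296 cm⁻¹.

-15296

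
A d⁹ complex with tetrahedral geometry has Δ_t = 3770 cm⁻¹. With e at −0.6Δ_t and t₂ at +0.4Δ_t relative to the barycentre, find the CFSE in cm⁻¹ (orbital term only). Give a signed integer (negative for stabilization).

Tetrahedral fields are weak (Δₜ ≈ 4/9 Δₒ), so electrons fill high-spin.
Configuration: e⁴ t₂⁵.
CFSE(orbital) = 4×(-0.6Δ_t) + 5×(0.4Δ_t) = -0.4Δ_t; with Δ_t = 3770 cm⁻¹ that is -1508 cm⁻¹.

-1508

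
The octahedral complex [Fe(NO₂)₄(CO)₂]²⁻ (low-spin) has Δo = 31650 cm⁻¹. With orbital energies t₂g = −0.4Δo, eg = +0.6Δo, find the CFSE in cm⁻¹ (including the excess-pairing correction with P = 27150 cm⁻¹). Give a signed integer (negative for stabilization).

Ligand charges: 4×(-1) from NO₂⁻ and 2×(+0) from CO sum to -4; with overall charge -2, Fe is +2.
Fe sits in group 8; removing 2 electrons leaves Fe²⁺ with 8 − 2 = 6 d electrons.
The d⁶ electrons fill as t₂g⁶ eg⁰.
CFSE(orbital) = 6×(-0.4Δo) + 0×(0.6Δo) = -2.4Δo; with Δo = 31650 cm⁻¹ that is -75960 cm⁻¹.
Relative to high-spin t₂g⁴ eg² (1 paired), the low-spin configuration has 2 additional pairs, contributing +2 × 27150 = +54300 cm⁻¹.
Combining: -75960 + 54300 = -21660 cm⁻¹.

-21660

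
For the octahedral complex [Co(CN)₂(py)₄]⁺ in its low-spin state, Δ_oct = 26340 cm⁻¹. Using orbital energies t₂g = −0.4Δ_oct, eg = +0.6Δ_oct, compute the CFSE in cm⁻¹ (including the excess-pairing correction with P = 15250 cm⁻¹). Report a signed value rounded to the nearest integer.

Ligand charges: 2×(-1) from CN⁻ and 4×(+0) from py sum to -2; with overall charge +1, Co is +3.
Co³⁺: group 9, so d-count = 9 − 3 = 6.
The d⁶ electrons fill as t₂g⁶ eg⁰.
Orbital CFSE = 6(-0.4) + 0(0.6) = -2.4Δ_oct = -2.4 × 26340 = -63216 cm⁻¹.
High-spin d⁶ would be t₂g⁴ eg² with 1 pair; low-spin has 3, so 2 excess pairs cost +2P = +30500 cm⁻¹.
Net CFSE = -63216 + 30500 = -32716 cm⁻¹.

-32716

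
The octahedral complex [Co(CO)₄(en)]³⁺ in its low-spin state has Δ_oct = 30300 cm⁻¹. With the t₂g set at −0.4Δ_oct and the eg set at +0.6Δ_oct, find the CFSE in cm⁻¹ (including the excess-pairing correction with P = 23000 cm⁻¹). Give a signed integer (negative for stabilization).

Ligand charges: 4×(+0) from CO and 1×(+0) from en sum to +0; with overall charge +3, Co is +3.
Co sits in group 9; removing 3 electrons leaves Co³⁺ with 9 − 3 = 6 d electrons.
Electron filling gives t₂g⁶ eg⁰.
Orbital CFSE = 6(-0.4) + 0(0.6) = -2.4Δ_oct = -2.4 × 30300 = -72720 cm⁻¹.
High-spin d⁶ would be t₂g⁴ eg² with 1 pair; low-spin has 3, so 2 excess pairs cost +2P = +46000 cm⁻¹.
Net CFSE = -72720 + 46000 = -26720 cm⁻¹.

-26720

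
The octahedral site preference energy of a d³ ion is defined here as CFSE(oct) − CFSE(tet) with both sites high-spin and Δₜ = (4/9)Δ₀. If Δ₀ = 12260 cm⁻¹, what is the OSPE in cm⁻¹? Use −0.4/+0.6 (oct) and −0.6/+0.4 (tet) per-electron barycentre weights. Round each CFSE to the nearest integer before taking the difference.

-10353

Octahedral high-spin t₂g³ eg⁰: CFSE = -1.2 × 12260 = -14712 cm⁻¹.
In a tetrahedral site the filling is e² t₂¹: CFSE(tet) = -0.8Δₜ = -0.8 × (4/9)(12260) = -4359 cm⁻¹.
Subtracting, OSPE = -14712 − (-4359) = -10353 cm⁻¹.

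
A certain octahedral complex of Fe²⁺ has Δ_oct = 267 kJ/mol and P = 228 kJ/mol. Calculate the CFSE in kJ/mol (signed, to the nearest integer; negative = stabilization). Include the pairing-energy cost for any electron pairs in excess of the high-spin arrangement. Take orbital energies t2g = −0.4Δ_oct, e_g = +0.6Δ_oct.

Fe sits in group 8; removing 2 electrons leaves Fe²⁺ with 8 − 2 = 6 d electrons.
With Δ_oct > P the complex is low-spin.
Configuration: t2g^6 e_g^0.
Orbital CFSE = -2.4Δ_oct = -2.4 × 267 = -641 kJ/mol.
Excess pairs vs high-spin: 3 − 1 = 2; pairing cost = +456 kJ/mol.
Net CFSE = -641 + 456 = -185 kJ/mol.

-185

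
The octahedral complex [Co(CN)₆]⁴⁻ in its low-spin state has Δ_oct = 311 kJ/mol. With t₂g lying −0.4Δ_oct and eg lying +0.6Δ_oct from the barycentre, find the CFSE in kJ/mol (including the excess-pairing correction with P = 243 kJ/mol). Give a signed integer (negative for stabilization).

-317

Each CN⁻ contributes -1; 6 × (-1) = -6. With overall charge -4, Co is in the +2 oxidation state.
Co²⁺: group 9, so d-count = 9 − 2 = 7.
Electron filling gives t₂g⁶ eg¹.
Orbital CFSE = 6(-0.4) + 1(0.6) = -1.8Δ_oct = -1.8 × 311 = -560 kJ/mol.
Pairing penalty: 3 pairs vs 2 in the high-spin reference → 1 extra × P = 243 kJ/mol.
Net CFSE = -560 + 243 = -317 kJ/mol.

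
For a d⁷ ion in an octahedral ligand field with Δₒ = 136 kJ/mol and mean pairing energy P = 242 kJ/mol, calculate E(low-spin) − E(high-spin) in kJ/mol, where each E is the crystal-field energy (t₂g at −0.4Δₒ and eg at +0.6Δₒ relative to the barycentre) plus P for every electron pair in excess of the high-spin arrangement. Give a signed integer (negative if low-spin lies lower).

106

In the high-spin limit (t₂g⁵ eg²) the orbital term is -0.8Δₒ = -109 kJ/mol, with no excess pairing.
Low-spin t₂g⁶ eg¹ gives -1.8Δₒ = -245 kJ/mol, but forming 1 extra pair costs 1P = 242 kJ/mol, so E(LS) = -245 + 242 = -3 kJ/mol.
E(LS) − E(HS) = -3 − (-109) = 106 kJ/mol.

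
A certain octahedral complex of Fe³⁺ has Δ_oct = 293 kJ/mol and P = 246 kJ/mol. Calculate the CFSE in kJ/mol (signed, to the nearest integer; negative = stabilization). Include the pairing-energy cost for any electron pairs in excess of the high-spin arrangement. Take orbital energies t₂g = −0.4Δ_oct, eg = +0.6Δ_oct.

-94

Fe is in group 8, so Fe³⁺ is d⁵ (8 − 3 = 5).
Since Δ_oct = 293 kJ/mol > P = 246 kJ/mol, the complex adopts the low-spin configuration.
That gives t₂g⁵ eg⁰.
Orbital CFSE = -2.0Δ_oct = -2.0 × 293 = -586 kJ/mol.
Excess pairs vs high-spin: 2 − 0 = 2; pairing cost = +492 kJ/mol.
Net CFSE = -586 + 492 = -94 kJ/mol.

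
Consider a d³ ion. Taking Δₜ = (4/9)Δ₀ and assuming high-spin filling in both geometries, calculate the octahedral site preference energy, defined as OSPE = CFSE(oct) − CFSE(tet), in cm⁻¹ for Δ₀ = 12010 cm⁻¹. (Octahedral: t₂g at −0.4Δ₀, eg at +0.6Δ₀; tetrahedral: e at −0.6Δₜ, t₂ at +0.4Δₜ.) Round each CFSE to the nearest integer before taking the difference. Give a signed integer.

-10142

Octahedral high-spin t₂g³ eg⁰: CFSE = -1.2 × 12010 = -14412 cm⁻¹.
Tetrahedral: e² t₂¹, CFSE = 2(−0.6) + 1(+0.4) = -0.8Δₜ = -0.8 × (4/9) × 12010 = -4270 cm⁻¹.
Subtracting, OSPE = -14412 − (-4270) = -10142 cm⁻¹.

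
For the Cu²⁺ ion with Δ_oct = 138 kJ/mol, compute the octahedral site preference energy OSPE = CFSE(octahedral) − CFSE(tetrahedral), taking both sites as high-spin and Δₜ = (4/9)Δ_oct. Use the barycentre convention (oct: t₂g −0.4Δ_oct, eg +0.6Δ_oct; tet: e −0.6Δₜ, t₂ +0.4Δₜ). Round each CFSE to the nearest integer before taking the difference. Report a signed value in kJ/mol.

-58

Cu sits in group 11; removing 2 electrons leaves Cu²⁺ with 11 − 2 = 9 d electrons.
In an octahedral site d⁹ (HS) is t2g^6 e_g^3, giving CFSE(oct) = -0.6Δ_oct = -83 kJ/mol.
In a tetrahedral site the filling is e^4 t2^5: CFSE(tet) = -0.4Δₜ = -0.4 × (4/9)(138) = -25 kJ/mol.
OSPE = -83 − (-25) = -58 kJ/mol.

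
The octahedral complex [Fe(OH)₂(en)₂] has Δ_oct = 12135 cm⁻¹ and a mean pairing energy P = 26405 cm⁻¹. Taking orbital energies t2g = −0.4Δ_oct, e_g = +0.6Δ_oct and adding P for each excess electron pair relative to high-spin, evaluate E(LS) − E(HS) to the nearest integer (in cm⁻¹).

Ligand charges: 2×(-1) from OH⁻ and 2×(+0) from en sum to -2; with overall charge +0, Fe is +2.
Fe sits in group 8; removing 2 electrons leaves Fe²⁺ with 8 − 2 = 6 d electrons.
High-spin d⁶ fills as t2g^4 e_g^2 with CFSE 4(−0.4) + 2(+0.6) = -0.4Δ_oct = -4854 cm⁻¹.
Low-spin t2g^6 e_g^0 gives -2.4Δ_oct = -29124 cm⁻¹, but forming 2 extra pairs costs 2P = 52810 cm⁻¹, so E(LS) = -29124 + 52810 = 23686 cm⁻¹.
Thus E(LS) − E(HS) = 28540 cm⁻¹.

28540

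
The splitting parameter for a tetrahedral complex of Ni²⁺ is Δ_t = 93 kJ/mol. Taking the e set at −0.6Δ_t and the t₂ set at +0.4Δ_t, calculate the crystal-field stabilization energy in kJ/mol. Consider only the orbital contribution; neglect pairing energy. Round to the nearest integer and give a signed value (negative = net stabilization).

Ni²⁺: group 10, so d-count = 10 − 2 = 8.
Tetrahedral fields are weak (Δₜ ≈ 4/9 Δₒ), so electrons fill high-spin.
Configuration: e⁴ t₂⁴.
CFSE(orbital) = 4×(-0.6Δ_t) + 4×(0.4Δ_t) = -0.8Δ_t; with Δ_t = 93 kJ/mol that is -74 kJ/mol.

-74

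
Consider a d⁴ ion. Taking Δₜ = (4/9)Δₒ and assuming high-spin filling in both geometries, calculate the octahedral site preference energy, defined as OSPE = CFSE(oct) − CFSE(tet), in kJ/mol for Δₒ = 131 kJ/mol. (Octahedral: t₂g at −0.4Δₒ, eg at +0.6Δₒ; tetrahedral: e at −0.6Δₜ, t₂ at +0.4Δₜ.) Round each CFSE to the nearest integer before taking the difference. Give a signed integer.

-56

In an octahedral site d⁴ (HS) is t₂g³ eg¹, giving CFSE(oct) = -0.6Δₒ = -79 kJ/mol.
In a tetrahedral site the filling is e² t₂²: CFSE(tet) = -0.4Δₜ = -0.4 × (4/9)(131) = -23 kJ/mol.
OSPE = CFSE(oct) − CFSE(tet) = -79 − (-23) = -56 kJ/mol.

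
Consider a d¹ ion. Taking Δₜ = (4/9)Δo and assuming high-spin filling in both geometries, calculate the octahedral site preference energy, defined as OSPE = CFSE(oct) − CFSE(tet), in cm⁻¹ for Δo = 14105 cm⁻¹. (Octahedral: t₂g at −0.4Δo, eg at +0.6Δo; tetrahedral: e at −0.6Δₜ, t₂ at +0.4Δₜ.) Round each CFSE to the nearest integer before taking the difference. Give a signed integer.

-1881

In an octahedral site d¹ (HS) is t₂g¹ eg⁰, giving CFSE(oct) = -0.4Δo = -5642 cm⁻¹.
In a tetrahedral site the filling is e¹ t₂⁰: CFSE(tet) = -0.6Δₜ = -0.6 × (4/9)(14105) = -3761 cm⁻¹.
OSPE = CFSE(oct) − CFSE(tet) = -5642 − (-3761) = -1881 cm⁻¹.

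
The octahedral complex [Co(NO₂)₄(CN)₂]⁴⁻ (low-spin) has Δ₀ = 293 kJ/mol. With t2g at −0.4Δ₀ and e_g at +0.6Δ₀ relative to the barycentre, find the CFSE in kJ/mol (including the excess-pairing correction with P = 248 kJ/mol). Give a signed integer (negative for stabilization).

Ligand charges: 4×(-1) from NO₂⁻ and 2×(-1) from CN⁻ sum to -6; with overall charge -4, Co is +2.
Co sits in group 9; removing 2 electrons leaves Co²⁺ with 9 − 2 = 7 d electrons.
Configuration: t2g^6 e_g^1.
Orbital CFSE = 6(-0.4) + 1(0.6) = -1.8Δ₀ = -1.8 × 293 = -527 kJ/mol.
Pairing penalty: 3 pairs vs 2 in the high-spin reference → 1 extra × P = 248 kJ/mol.
Net CFSE = -527 + 248 = -279 kJ/mol.

-279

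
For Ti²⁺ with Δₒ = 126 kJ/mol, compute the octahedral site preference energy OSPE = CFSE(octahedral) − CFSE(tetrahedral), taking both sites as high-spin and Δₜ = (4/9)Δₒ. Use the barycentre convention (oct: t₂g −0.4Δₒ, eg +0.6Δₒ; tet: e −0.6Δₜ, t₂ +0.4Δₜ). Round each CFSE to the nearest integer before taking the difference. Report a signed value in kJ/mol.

-34

Ti is in group 4, so Ti²⁺ is d² (4 − 2 = 2).
In an octahedral site d² (HS) is t₂g² eg⁰, giving CFSE(oct) = -0.8Δₒ = -101 kJ/mol.
In a tetrahedral site the filling is e² t₂⁰: CFSE(tet) = -1.2Δₜ = -1.2 × (4/9)(126) = -67 kJ/mol.
Subtracting, OSPE = -101 − (-67) = -34 kJ/mol.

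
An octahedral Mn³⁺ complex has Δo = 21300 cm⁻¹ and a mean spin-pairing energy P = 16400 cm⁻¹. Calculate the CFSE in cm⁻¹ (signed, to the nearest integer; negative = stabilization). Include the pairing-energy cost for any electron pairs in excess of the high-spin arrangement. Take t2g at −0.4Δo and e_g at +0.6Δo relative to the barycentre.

-17680

Group 7 minus oxidation state +3 gives a d⁴ configuration for Mn³⁺.
Δo > P, so pairing is preferred: the ground state is low-spin.
That gives t2g^4 e_g^0.
Orbital CFSE = -1.6Δo = -1.6 × 21300 = -34080 cm⁻¹.
Excess pairs vs high-spin: 1 − 0 = 1; pairing cost = +16400 cm⁻¹.
Net CFSE = -34080 + 16400 = -17680 cm⁻¹.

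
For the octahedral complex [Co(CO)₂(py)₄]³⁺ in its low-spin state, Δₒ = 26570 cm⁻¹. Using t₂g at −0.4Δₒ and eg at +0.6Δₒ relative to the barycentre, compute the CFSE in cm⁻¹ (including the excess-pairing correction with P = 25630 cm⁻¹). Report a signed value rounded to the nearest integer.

-12508

Ligand charges: 2×(+0) from CO and 4×(+0) from py sum to +0; with overall charge +3, Co is +3.
Co is in group 9, so Co³⁺ is d⁶ (9 − 3 = 6).
Configuration: t₂g⁶ eg⁰.
Orbital CFSE = 6(-0.4) + 0(0.6) = -2.4Δₒ = -2.4 × 26570 = -63768 cm⁻¹.
Relative to high-spin t₂g⁴ eg² (1 paired), the low-spin configuration has 2 additional pairs, contributing +2 × 25630 = +51260 cm⁻¹.
Overall CFSE = -63768 + 51260 = -12508 cm⁻¹.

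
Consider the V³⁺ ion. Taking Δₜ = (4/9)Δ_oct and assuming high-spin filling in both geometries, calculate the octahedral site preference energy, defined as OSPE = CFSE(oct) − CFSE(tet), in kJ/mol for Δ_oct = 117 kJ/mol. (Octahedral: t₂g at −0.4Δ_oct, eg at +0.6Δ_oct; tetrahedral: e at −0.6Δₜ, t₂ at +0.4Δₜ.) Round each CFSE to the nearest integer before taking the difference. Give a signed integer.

Group 5 minus oxidation state +3 gives a d² configuration for V³⁺.
In an octahedral site d² (HS) is t₂g² eg⁰, giving CFSE(oct) = -0.8Δ_oct = -94 kJ/mol.
Tetrahedral e² t₂⁰ gives -1.2Δₜ = -1.2 × (4/9) × 117 = -62 kJ/mol.
OSPE = CFSE(oct) − CFSE(tet) = -94 − (-62) = -32 kJ/mol.

-32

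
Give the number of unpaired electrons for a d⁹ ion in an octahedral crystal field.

Configuration: t₂g⁶ eg³, giving 1 unpaired electron.

1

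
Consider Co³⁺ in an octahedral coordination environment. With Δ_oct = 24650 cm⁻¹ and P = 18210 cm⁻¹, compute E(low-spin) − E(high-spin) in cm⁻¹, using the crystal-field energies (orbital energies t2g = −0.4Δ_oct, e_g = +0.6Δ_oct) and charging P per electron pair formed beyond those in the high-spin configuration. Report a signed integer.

Co is in group 9, so Co³⁺ is d⁶ (9 − 3 = 6).
High-spin: t2g^4 e_g^2, CFSE = -0.4Δ_oct = -9860 cm⁻¹.
For low-spin the configuration is t2g^6 e_g^0: orbital energy -2.4 × 24650 = -59160 cm⁻¹, and 2 additional pairs relative to high-spin add 36420 cm⁻¹, giving -22740 cm⁻¹.
E(LS) − E(HS) = -22740 − (-9860) = -12880 cm⁻¹.

-12880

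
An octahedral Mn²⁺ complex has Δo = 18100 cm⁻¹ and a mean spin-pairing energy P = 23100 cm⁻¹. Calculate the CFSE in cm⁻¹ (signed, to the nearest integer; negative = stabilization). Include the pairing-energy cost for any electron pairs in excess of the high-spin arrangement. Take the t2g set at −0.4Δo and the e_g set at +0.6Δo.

0

Mn is in group 7, so Mn²⁺ is d⁵ (7 − 2 = 5).
With Δo < P the complex is high-spin.
That gives t2g^3 e_g^2.
Orbital CFSE = 0.0Δo = 0.0 × 18100 = 0 cm⁻¹.
High-spin has no excess pairs, so no pairing correction applies.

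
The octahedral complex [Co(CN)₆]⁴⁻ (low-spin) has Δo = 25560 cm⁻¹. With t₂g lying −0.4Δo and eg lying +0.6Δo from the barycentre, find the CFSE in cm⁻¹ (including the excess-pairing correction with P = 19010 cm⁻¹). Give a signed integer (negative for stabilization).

-26998

Each CN⁻ contributes -1; 6 × (-1) = -6. With overall charge -4, Co is in the +2 oxidation state.
Co is in group 9, so Co²⁺ is d⁷ (9 − 2 = 7).
Electron filling gives t₂g⁶ eg¹.
The orbital stabilization is -1.8Δo = -1.8 × 25560 = -46008 cm⁻¹.
High-spin d⁷ would be t₂g⁵ eg² with 2 pairs; low-spin has 3, so 1 excess pair costs +1P = +19010 cm⁻¹.
Net CFSE = -46008 + 19010 = -26998 cm⁻¹.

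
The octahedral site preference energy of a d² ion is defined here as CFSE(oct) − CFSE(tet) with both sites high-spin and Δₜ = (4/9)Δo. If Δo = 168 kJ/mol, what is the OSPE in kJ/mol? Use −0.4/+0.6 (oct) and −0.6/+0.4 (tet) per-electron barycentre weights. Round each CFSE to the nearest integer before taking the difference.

Octahedral high-spin t2g^2 e_g^0: CFSE = -0.8 × 168 = -134 kJ/mol.
Tetrahedral: e^2 t2^0, CFSE = 2(−0.6) + 0(+0.4) = -1.2Δₜ = -1.2 × (4/9) × 168 = -90 kJ/mol.
OSPE = -134 − (-90) = -44 kJ/mol.

-44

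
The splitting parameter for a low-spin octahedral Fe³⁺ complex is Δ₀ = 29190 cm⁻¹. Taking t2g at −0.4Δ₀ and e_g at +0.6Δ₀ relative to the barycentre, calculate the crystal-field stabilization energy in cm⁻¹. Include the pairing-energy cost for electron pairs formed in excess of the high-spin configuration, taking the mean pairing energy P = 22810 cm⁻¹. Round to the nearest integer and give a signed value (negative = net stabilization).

-12760

Fe sits in group 8; removing 3 electrons leaves Fe³⁺ with 8 − 3 = 5 d electrons.
Configuration: t2g^5 e_g^0.
Orbital CFSE = 5(-0.4) + 0(0.6) = -2.0Δ₀ = -2.0 × 29190 = -58380 cm⁻¹.
Relative to high-spin t2g^3 e_g^2 (0 paired), the low-spin configuration has 2 additional pairs, contributing +2 × 22810 = +45620 cm⁻¹.
Overall CFSE = -58380 + 45620 = -12760 cm⁻¹.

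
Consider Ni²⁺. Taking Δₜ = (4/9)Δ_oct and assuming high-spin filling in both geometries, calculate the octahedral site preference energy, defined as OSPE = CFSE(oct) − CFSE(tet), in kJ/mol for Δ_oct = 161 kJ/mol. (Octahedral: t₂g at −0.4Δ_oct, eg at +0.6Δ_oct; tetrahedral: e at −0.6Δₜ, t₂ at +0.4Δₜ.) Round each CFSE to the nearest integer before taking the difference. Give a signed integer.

Group 10 minus oxidation state +2 gives a d⁸ configuration for Ni²⁺.
In an octahedral site d⁸ (HS) is t2g^6 e_g^2, giving CFSE(oct) = -1.2Δ_oct = -193 kJ/mol.
Tetrahedral e^4 t2^4 gives -0.8Δₜ = -0.8 × (4/9) × 161 = -57 kJ/mol.
OSPE = CFSE(oct) − CFSE(tet) = -193 − (-57) = -136 kJ/mol.

-136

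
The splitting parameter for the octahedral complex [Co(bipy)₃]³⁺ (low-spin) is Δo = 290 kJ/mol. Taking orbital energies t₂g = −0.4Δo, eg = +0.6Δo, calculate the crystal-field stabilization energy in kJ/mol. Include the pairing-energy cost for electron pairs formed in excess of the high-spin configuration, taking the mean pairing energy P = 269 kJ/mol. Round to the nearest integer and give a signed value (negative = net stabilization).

bipy is neutral, so the +3 overall charge sits on Co: oxidation state +3.
Co sits in group 9; removing 3 electrons leaves Co³⁺ with 9 − 3 = 6 d electrons.
The d⁶ electrons fill as t₂g⁶ eg⁰.
CFSE(orbital) = 6×(-0.4Δo) + 0×(0.6Δo) = -2.4Δo; with Δo = 290 kJ/mol that is -696 kJ/mol.
High-spin d⁶ would be t₂g⁴ eg² with 1 pair; low-spin has 3, so 2 excess pairs cost +2P = +538 kJ/mol.
Overall CFSE = -696 + 538 = -158 kJ/mol.

-158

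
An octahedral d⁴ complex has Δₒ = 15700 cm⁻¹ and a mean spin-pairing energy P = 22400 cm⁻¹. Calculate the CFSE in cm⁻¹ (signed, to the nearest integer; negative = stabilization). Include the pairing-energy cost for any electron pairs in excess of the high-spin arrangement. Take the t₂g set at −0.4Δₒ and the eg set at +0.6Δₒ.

With Δₒ < P the complex is high-spin.
That gives t₂g³ eg¹.
Orbital CFSE = -0.6Δₒ = -0.6 × 15700 = -9420 cm⁻¹.
High-spin has no excess pairs, so no pairing correction applies.

-9420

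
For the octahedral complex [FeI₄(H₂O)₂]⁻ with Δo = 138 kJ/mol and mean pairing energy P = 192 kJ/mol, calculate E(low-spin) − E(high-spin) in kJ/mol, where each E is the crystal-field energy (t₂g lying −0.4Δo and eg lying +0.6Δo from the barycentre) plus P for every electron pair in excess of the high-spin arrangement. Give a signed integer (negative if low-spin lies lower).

108

Ligand charges: 4×(-1) from I⁻ and 2×(+0) from H₂O sum to -4; with overall charge -1, Fe is +3.
Fe is in group 8, so Fe³⁺ is d⁵ (8 − 3 = 5).
High-spin d⁵ fills as t₂g³ eg² with CFSE 3(−0.4) + 2(+0.6) = 0.0Δo = 0 kJ/mol.
Low-spin t₂g⁵ eg⁰ gives -2.0Δo = -276 kJ/mol, but forming 2 extra pairs costs 2P = 384 kJ/mol, so E(LS) = -276 + 384 = 108 kJ/mol.
E(LS) − E(HS) = 108 − (0) = 108 kJ/mol.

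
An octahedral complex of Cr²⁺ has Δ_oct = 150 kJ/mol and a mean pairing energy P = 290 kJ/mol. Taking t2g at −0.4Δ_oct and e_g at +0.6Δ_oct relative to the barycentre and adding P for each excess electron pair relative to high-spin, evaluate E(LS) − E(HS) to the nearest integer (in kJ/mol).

Cr²⁺: group 6, so d-count = 6 − 2 = 4.
High-spin: t2g^3 e_g^1, CFSE = -0.6Δ_oct = -90 kJ/mol.
Low-spin t2g^4 e_g^0 gives -1.6Δ_oct = -240 kJ/mol, but forming 1 extra pair costs 1P = 290 kJ/mol, so E(LS) = -240 + 290 = 50 kJ/mol.
E(LS) − E(HS) = 50 − (-90) = 140 kJ/mol.

140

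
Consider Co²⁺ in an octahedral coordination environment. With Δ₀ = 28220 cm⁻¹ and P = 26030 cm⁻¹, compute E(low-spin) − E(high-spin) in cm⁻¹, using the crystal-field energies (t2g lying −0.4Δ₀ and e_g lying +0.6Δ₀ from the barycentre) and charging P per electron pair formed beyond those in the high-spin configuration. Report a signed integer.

Co is in group 9, so Co²⁺ is d⁷ (9 − 2 = 7).
High-spin: t2g^5 e_g^2, CFSE = -0.8Δ₀ = -22576 cm⁻¹.
For low-spin the configuration is t2g^6 e_g^1: orbital energy -1.8 × 28220 = -50796 cm⁻¹, and 1 additional pair relative to high-spin adds 26030 cm⁻¹, giving -24766 cm⁻¹.
Thus E(LS) − E(HS) = -2190 cm⁻¹.

-2190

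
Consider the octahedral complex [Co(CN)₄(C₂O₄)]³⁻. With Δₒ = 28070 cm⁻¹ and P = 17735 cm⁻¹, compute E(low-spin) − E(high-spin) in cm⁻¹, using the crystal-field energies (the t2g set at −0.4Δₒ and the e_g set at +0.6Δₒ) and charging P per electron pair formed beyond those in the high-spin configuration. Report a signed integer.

-20670

Ligand charges: 4×(-1) from CN⁻ and 1×(-2) from C₂O₄²⁻ sum to -6; with overall charge -3, Co is +3.
Group 9 minus oxidation state +3 gives a d⁶ configuration for Co³⁺.
High-spin d⁶ fills as t2g^4 e_g^2 with CFSE 4(−0.4) + 2(+0.6) = -0.4Δₒ = -11228 cm⁻¹.
For low-spin the configuration is t2g^6 e_g^0: orbital energy -2.4 × 28070 = -67368 cm⁻¹, and 2 additional pairs relative to high-spin add 35470 cm⁻¹, giving -31898 cm⁻¹.
The difference is -31898 − (-11228) = -20670 cm⁻¹, so low-spin lies lower.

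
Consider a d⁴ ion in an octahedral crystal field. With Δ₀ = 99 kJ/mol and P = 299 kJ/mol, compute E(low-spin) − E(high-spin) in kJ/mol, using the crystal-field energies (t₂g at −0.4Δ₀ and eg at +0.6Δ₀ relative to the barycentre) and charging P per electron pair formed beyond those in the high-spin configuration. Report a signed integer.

200

In the high-spin limit (t₂g³ eg¹) the orbital term is -0.6Δ₀ = -59 kJ/mol, with no excess pairing.
For low-spin the configuration is t₂g⁴ eg⁰: orbital energy -1.6 × 99 = -158 kJ/mol, and 1 additional pair relative to high-spin adds 299 kJ/mol, giving 141 kJ/mol.
The difference is 141 − (-59) = 200 kJ/mol, so high-spin lies lower.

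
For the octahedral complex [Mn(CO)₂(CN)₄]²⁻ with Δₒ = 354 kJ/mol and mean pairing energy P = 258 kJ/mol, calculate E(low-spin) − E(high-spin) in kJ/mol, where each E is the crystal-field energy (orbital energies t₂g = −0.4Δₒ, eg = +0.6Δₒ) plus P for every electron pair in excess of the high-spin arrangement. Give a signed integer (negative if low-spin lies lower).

-192

Ligand charges: 2×(+0) from CO and 4×(-1) from CN⁻ sum to -4; with overall charge -2, Mn is +2.
Mn is in group 7, so Mn²⁺ is d⁵ (7 − 2 = 5).
High-spin: t₂g³ eg², CFSE = 0.0Δₒ = 0 kJ/mol.
Low-spin t₂g⁵ eg⁰ gives -2.0Δₒ = -708 kJ/mol, but forming 2 extra pairs costs 2P = 516 kJ/mol, so E(LS) = -708 + 516 = -192 kJ/mol.
The difference is -192 − (0) = -192 kJ/mol, so low-spin lies lower.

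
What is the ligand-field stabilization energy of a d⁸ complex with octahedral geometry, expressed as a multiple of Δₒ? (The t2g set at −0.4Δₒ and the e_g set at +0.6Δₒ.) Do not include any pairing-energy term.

-1.2 Δₒ

For octahedral d⁸ the high- and low-spin configurations coincide.
Configuration: t2g^6 e_g^2.
CFSE = 6(-0.4Δₒ) + 2(0.6Δₒ) = -2.4Δₒ + 1.2Δₒ = -1.2Δₒ.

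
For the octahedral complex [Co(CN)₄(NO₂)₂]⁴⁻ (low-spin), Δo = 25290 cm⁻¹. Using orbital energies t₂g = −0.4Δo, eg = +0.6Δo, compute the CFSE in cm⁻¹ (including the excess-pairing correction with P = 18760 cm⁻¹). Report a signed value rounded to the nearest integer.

-26762

Ligand charges: 4×(-1) from CN⁻ and 2×(-1) from NO₂⁻ sum to -6; with overall charge -4, Co is +2.
Group 9 minus oxidation state +2 gives a d⁷ configuration for Co²⁺.
The d⁷ electrons fill as t₂g⁶ eg¹.
Orbital CFSE = 6(-0.4) + 1(0.6) = -1.8Δo = -1.8 × 25290 = -45522 cm⁻¹.
High-spin d⁷ would be t₂g⁵ eg² with 2 pairs; low-spin has 3, so 1 excess pair costs +1P = +18760 cm⁻¹.
Overall CFSE = -45522 + 18760 = -26762 cm⁻¹.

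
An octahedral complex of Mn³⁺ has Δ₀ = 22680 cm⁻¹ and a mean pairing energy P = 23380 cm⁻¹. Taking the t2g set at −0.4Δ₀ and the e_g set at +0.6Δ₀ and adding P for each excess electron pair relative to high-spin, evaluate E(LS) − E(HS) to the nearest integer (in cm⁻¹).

700

Mn is in group 7, so Mn³⁺ is d⁴ (7 − 3 = 4).
High-spin: t2g^3 e_g^1, CFSE = -0.6Δ₀ = -13608 cm⁻¹.
Low-spin: t2g^4 e_g^0, orbital CFSE = -1.6Δ₀ = -36288 cm⁻¹; plus 1 excess pair × P = +23380 cm⁻¹; total -12908 cm⁻¹.
Thus E(LS) − E(HS) = 700 cm⁻¹.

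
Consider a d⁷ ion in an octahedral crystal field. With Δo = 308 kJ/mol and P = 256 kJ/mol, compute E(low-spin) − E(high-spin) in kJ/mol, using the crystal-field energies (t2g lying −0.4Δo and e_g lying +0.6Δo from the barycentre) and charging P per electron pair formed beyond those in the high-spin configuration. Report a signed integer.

High-spin d⁷ fills as t2g^5 e_g^2 with CFSE 5(−0.4) + 2(+0.6) = -0.8Δo = -246 kJ/mol.
Low-spin: t2g^6 e_g^1, orbital CFSE = -1.8Δo = -554 kJ/mol; plus 1 excess pair × P = +256 kJ/mol; total -298 kJ/mol.
Thus E(LS) − E(HS) = -52 kJ/mol.

-52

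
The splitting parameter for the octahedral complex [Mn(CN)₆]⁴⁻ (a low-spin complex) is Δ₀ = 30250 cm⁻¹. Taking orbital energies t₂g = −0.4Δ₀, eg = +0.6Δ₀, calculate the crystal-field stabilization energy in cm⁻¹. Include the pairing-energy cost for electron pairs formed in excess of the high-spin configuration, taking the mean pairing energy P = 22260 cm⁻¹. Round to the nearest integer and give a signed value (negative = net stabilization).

-15980

Each CN⁻ contributes -1; 6 × (-1) = -6. With overall charge -4, Mn is in the +2 oxidation state.
Mn²⁺: group 7, so d-count = 7 − 2 = 5.
Electron filling gives t₂g⁵ eg⁰.
The orbital stabilization is -2.0Δ₀ = -2.0 × 30250 = -60500 cm⁻¹.
Pairing penalty: 2 pairs vs 0 in the high-spin reference → 2 extra × P = 44520 cm⁻¹.
Overall CFSE = -60500 + 44520 = -15980 cm⁻¹.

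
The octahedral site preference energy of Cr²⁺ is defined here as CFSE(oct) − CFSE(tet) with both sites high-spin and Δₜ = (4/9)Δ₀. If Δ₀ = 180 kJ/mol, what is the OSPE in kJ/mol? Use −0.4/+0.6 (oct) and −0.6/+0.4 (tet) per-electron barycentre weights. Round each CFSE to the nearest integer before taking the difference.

-76

Cr is in group 6, so Cr²⁺ is d⁴ (6 − 2 = 4).
Octahedral high-spin t2g^3 e_g^1: CFSE = -0.6 × 180 = -108 kJ/mol.
Tetrahedral e^2 t2^2 gives -0.4Δₜ = -0.4 × (4/9) × 180 = -32 kJ/mol.
OSPE = -108 − (-32) = -76 kJ/mol.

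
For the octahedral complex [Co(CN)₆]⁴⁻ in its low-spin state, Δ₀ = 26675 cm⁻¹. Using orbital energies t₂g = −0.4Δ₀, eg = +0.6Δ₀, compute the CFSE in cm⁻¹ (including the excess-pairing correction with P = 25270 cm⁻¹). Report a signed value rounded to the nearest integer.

Each CN⁻ contributes -1; 6 × (-1) = -6. With overall charge -4, Co is in the +2 oxidation state.
Group 9 minus oxidation state +2 gives a d⁷ configuration for Co²⁺.
Configuration: t₂g⁶ eg¹.
The orbital stabilization is -1.8Δ₀ = -1.8 × 26675 = -48015 cm⁻¹.
Pairing penalty: 3 pairs vs 2 in the high-spin reference → 1 extra × P = 25270 cm⁻¹.
Net CFSE = -48015 + 25270 = -22745 cm⁻¹.

-22745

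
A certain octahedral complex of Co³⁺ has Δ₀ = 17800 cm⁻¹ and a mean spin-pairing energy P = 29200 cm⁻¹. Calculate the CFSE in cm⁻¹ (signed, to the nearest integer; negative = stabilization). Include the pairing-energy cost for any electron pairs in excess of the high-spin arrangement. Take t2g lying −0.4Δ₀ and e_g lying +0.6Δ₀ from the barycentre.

-7120

Co is in group 9, so Co³⁺ is d⁶ (9 − 3 = 6).
With Δ₀ < P the complex is high-spin.
Configuration: t2g^4 e_g^2.
Orbital CFSE = -0.4Δ₀ = -0.4 × 17800 = -7120 cm⁻¹.
High-spin has no excess pairs, so no pairing correction applies.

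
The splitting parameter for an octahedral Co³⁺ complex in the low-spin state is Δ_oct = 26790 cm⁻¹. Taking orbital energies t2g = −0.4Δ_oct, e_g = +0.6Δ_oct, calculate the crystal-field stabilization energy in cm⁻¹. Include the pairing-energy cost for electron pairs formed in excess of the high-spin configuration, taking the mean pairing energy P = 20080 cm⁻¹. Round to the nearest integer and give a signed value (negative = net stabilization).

-24136

Co³⁺: group 9, so d-count = 9 − 3 = 6.
The d⁶ electrons fill as t2g^6 e_g^0.
The orbital stabilization is -2.4Δ_oct = -2.4 × 26790 = -64296 cm⁻¹.
Relative to high-spin t2g^4 e_g^2 (1 paired), the low-spin configuration has 2 additional pairs, contributing +2 × 20080 = +40160 cm⁻¹.
Net CFSE = -64296 + 40160 = -24136 cm⁻¹.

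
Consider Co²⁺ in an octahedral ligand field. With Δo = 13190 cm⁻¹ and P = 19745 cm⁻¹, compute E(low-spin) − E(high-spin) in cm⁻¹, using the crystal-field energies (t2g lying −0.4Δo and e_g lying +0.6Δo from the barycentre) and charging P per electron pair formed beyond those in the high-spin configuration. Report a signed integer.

Co²⁺: group 9, so d-count = 9 − 2 = 7.
In the high-spin limit (t2g^5 e_g^2) the orbital term is -0.8Δo = -10552 cm⁻¹, with no excess pairing.
Low-spin t2g^6 e_g^1 gives -1.8Δo = -23742 cm⁻¹, but forming 1 extra pair costs 1P = 19745 cm⁻¹, so E(LS) = -23742 + 19745 = -3997 cm⁻¹.
The difference is -3997 − (-10552) = 6555 cm⁻¹, so high-spin lies lower.

6555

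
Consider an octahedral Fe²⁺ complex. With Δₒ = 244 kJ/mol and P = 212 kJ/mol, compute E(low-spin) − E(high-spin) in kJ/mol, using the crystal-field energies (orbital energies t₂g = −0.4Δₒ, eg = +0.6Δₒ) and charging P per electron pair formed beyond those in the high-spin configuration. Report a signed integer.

-64

Fe²⁺: group 8, so d-count = 8 − 2 = 6.
High-spin: t₂g⁴ eg², CFSE = -0.4Δₒ = -98 kJ/mol.
Low-spin t₂g⁶ eg⁰ gives -2.4Δₒ = -586 kJ/mol, but forming 2 extra pairs costs 2P = 424 kJ/mol, so E(LS) = -586 + 424 = -162 kJ/mol.
E(LS) − E(HS) = -162 − (-98) = -64 kJ/mol.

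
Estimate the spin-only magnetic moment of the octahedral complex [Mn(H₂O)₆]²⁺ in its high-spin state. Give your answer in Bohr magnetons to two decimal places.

H₂O is neutral, so the +2 overall charge sits on Mn: oxidation state +2.
Group 7 minus oxidation state +2 gives a d⁵ configuration for Mn²⁺.
Configuration: t₂g³ eg² → 5 unpaired electrons.
μ(spin-only) = √[5(5+2)] = √35 ≈ 5.92 Bohr magnetons.

5.92 Bohr magnetons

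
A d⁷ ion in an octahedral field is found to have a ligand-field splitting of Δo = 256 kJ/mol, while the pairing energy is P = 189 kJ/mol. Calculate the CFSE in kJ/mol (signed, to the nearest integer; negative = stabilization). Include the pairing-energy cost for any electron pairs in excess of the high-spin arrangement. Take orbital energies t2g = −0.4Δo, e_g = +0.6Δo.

Here Δo > P (256 > 189), so the low-spin state is favoured.
Configuration: t2g^6 e_g^1.
Orbital CFSE = -1.8Δo = -1.8 × 256 = -461 kJ/mol.
Excess pairs vs high-spin: 3 − 2 = 1; pairing cost = +189 kJ/mol.
Net CFSE = -461 + 189 = -272 kJ/mol.

-272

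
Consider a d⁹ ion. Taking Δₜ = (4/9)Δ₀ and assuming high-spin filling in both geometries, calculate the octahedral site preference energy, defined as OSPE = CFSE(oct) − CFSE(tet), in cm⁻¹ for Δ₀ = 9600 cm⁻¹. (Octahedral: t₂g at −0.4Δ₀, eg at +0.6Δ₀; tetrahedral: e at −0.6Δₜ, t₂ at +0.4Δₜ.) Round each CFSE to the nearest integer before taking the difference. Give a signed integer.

-4053

Octahedral high-spin t₂g⁶ eg³: CFSE = -0.6 × 9600 = -5760 cm⁻¹.
Tetrahedral: e⁴ t₂⁵, CFSE = 4(−0.6) + 5(+0.4) = -0.4Δₜ = -0.4 × (4/9) × 9600 = -1707 cm⁻¹.
OSPE = CFSE(oct) − CFSE(tet) = -5760 − (-1707) = -4053 cm⁻¹.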